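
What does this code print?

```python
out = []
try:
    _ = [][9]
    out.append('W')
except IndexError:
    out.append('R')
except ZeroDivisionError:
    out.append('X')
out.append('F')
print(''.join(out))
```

Execution trace: 'R' (except IndexError) → 'F' (after the try/except). Output: RF

Answer: RF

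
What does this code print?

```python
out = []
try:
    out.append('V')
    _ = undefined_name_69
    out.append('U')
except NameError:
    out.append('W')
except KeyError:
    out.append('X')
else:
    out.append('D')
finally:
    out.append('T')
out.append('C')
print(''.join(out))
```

Execution trace: 'V' (try body) → 'W' (except NameError) → 'T' (finally) → 'C' (after the try/except). Output: VWTC

Answer: VWTC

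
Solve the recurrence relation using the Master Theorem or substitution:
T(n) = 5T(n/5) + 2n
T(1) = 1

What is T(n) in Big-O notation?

By Master Theorem: a=5, b=5, f(n)=2n. Since log_5(5) = 1 and f(n) = Θ(n^1), Case 2 applies. T(n) = O(n log n).

Answer: O(n log n)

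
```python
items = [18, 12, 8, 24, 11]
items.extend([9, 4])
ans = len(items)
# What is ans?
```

Trace:
`items = [18, 12, 8, 24, 11]` → items = [18, 12, 8, 24, 11]
`items.extend([9, 4])` → items = [18, 12, 8, 24, 11, 9, 4]
`ans = len(items)` → ans = 7
So ans = 7

Answer: 7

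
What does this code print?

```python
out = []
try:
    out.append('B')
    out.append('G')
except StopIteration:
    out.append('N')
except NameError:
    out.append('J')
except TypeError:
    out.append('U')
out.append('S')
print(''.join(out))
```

Execution trace: 'B' (try body) → 'G' (try body, no exception) → 'S' (after the try/except). Output: BGS

Answer: BGS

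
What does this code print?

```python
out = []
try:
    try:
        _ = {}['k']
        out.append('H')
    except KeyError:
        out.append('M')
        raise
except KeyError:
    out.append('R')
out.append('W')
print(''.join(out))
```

Execution trace: 'M' (except KeyError) → 'R' (outer except KeyError) → 'W' (after the try/except). Output: MRW

Answer: MRW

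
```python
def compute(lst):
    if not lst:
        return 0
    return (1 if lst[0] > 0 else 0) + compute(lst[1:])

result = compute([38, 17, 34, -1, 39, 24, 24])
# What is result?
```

Count of positive elements in [38, 17, 34, -1, 39, 24, 24] = 6

Answer: 6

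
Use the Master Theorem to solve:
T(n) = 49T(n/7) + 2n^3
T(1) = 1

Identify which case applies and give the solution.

a=49, b=7, f(n)=2n^3. log_7(49) = 2. Since c=3 > 2 and the regularity condition holds (49(n/7)^3 = (49/7^3)n^3 with 49/7^3 < 1), Case 3 applies: T(n) = Θ(f(n)) = O(n^3).

Answer: O(n^3) - Case 3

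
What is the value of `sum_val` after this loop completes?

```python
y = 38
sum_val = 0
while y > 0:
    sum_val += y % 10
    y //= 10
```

Sum digits of 38
`sum_val` takes the values: 0 → 8 → 11

Answer: 11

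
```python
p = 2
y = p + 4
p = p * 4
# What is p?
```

Trace:
`p = 2` → p = 2
`y = p + 4` → y = 6
`p = p * 4` → p = 8
So p = 8

Answer: 8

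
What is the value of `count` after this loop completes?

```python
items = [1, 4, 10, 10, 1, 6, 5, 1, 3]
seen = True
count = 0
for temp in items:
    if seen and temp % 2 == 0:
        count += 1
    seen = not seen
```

Count even values at even positions
`count` takes the values: 0 → 1

Answer: 1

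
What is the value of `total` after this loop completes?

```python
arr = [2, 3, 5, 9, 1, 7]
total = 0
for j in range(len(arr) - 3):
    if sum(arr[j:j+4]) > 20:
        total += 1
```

Count windows with sum > 20
`total` takes the values: 0 → 1

Answer: 1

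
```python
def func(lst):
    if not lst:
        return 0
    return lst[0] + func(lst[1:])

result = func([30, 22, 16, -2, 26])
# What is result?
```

30 + 22 + 16 + (-2) + 26 + 0 = 92

Answer: 92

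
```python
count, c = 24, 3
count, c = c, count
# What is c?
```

Trace:
`count, c = 24, 3` → count = 24; c = 3
`count, c = c, count` → count = 3; c = 24
So c = 24

Answer: 24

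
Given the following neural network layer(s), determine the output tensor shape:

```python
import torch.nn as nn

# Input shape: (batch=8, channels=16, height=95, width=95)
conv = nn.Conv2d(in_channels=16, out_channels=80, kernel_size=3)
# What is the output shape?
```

Input: (8, 16, 95, 95) -> Output: (8, 80, 93, 93)

Answer: (8, 80, 93, 93)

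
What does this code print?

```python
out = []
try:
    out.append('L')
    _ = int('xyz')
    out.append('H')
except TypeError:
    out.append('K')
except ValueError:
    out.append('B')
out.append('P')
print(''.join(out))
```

Execution trace: 'L' (try body) → 'B' (except ValueError) → 'P' (after the try/except). Output: LBP

Answer: LBP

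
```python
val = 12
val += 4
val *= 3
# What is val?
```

Trace:
`val = 12` → val = 12
`val += 4` → val = 16
`val *= 3` → val = 48
So val = 48

Answer: 48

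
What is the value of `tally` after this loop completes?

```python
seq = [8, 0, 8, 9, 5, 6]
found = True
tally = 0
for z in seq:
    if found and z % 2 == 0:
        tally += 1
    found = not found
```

Count even values at even positions
`tally` takes the values: 0 → 1 → 2

Answer: 2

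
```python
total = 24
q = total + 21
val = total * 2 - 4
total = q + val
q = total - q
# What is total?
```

Trace:
`total = 24` → total = 24
`q = total + 21` → q = 45
`val = total * 2 - 4` → val = 44
`total = q + val` → total = 89
`q = total - q` → q = 44
So total = 89

Answer: 89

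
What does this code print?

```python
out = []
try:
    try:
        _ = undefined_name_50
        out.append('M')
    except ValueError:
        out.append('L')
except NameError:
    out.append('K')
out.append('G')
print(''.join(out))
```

Execution trace: 'K' (outer except NameError) → 'G' (after the try/except). Output: KG

Answer: KG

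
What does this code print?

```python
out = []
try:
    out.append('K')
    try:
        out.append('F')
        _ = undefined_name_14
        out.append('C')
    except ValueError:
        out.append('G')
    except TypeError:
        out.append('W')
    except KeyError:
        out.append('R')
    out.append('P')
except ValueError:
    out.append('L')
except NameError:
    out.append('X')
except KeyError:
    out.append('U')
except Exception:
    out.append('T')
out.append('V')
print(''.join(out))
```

Execution trace: 'K' (try body) → 'F' (inner try body) → 'X' (except NameError) → 'V' (after the try/except). Output: KFXV

Answer: KFXV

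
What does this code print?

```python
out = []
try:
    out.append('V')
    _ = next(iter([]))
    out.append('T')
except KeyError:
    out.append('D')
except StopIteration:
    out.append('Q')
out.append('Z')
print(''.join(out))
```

Execution trace: 'V' (try body) → 'Q' (except StopIteration) → 'Z' (after the try/except). Output: VQZ

Answer: VQZ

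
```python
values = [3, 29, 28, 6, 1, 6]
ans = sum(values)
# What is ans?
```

Trace:
`values = [3, 29, 28, 6, 1, 6]` → values = [3, 29, 28, 6, 1, 6]
`ans = sum(values)` → ans = 73
So ans = 73

Answer: 73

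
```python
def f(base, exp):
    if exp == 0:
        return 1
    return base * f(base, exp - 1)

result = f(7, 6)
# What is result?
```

f(7, 6) = 7 * 7 * 7 * 7 * 7 * 7 = 117649

Answer: 117649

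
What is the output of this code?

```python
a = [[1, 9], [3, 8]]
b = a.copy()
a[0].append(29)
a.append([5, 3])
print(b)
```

Key concept: shallow copy with nested lists.
Step by step:
`a = [[1, 9], [3, 8]]` → a = [[1, 9], [3, 8]]
`b = a.copy()` → b = [[1, 9], [3, 8]]
`a[0].append(29)` → a = [[1, 9, 29], [3, 8]]; b = [[1, 9, 29], [3, 8]]
`a.append([5, 3])` → a = [[1, 9, 29], [3, 8], [5, 3]]
`print(b)` → prints [[1, 9, 29], [3, 8]]

Answer: [[1, 9, 29], [3, 8]]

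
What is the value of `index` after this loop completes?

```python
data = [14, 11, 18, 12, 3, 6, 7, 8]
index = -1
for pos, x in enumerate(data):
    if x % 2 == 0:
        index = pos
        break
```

First even number index in [14, 11, 18, 12, 3, 6, 7, 8]
`index` takes the values: -1 → 0

Answer: 0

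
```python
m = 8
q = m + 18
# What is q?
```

Trace:
`m = 8` → m = 8
`q = m + 18` → q = 26
So q = 26

Answer: 26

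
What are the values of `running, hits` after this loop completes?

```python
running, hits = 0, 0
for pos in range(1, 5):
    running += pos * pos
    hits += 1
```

Sum of squares and count
`running, hits` takes the values: (0, 0) → (1, 0) → (1, 1) → (5, 1) → (5, 2) → (14, 2) → (14, 3) → (30, 3) → (30, 4)

Answer: 30, 4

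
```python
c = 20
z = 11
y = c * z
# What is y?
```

Trace:
`c = 20` → c = 20
`z = 11` → z = 11
`y = c * z` → y = 220
So y = 220

Answer: 220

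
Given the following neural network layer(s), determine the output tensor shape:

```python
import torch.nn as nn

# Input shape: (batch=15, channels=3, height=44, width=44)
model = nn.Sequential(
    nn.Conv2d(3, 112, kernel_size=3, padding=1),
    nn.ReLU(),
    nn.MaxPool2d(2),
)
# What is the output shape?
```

Input: (15, 3, 44, 44) -> after Conv2d: (15, 112, 44, 44) -> after ReLU: (15, 112, 44, 44) -> Output: (15, 112, 22, 22)

Answer: (15, 112, 22, 22)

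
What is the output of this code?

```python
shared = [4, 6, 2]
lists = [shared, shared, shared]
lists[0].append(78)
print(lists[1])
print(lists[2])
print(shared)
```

Key concept: list of same reference.
Step by step:
`shared = [4, 6, 2]` → shared = [4, 6, 2]
`lists = [shared, shared, shared]` → lists = [[4, 6, 2], [4, 6, 2], [4, 6, 2]]
`lists[0].append(78)` → shared = [4, 6, 2, 78]; lists = [[4, 6, 2, 78], [4, 6, 2, 78], [4, 6, 2, 78]]
`print(lists[1])` → prints [4, 6, 2, 78]
`print(lists[2])` → prints [4, 6, 2, 78]
`print(shared)` → prints [4, 6, 2, 78]

Answer:
[4, 6, 2, 78]
[4, 6, 2, 78]
[4, 6, 2, 78]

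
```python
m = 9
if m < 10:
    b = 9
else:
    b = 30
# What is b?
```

Trace:
`m = 9` → m = 9
`if m < 10: ...` → m < 10 is True → b = 9
So b = 9

Answer: 9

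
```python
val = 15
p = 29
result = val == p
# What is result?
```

Trace:
`val = 15` → val = 15
`p = 29` → p = 29
`result = val == p` → result = False
So result = False

Answer: False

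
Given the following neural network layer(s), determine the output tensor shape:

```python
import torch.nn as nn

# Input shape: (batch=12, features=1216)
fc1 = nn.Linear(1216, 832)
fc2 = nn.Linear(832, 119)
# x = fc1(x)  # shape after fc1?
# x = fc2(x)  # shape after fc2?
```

Input: (12, 1216) -> after fc1: (12, 832) -> Output: (12, 119)

Answer: (12, 119)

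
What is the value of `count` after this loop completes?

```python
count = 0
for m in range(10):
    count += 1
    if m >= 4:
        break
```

Loop breaks when m reaches 4, count is 5
`count` takes the values: 0 → 1 → 2 → 3 → 4 → 5

Answer: 5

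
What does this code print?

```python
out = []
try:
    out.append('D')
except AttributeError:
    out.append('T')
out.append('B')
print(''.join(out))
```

Execution trace: 'D' (try body, no exception) → 'B' (after the try/except). Output: DB

Answer: DB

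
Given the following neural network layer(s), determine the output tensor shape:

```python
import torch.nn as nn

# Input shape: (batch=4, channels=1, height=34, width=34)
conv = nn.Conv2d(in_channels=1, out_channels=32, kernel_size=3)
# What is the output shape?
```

Input: (4, 1, 34, 34) -> Output: (4, 32, 32, 32)

Answer: (4, 32, 32, 32)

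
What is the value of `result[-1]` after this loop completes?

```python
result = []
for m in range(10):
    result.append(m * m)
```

Last element of squares 0 to 9
`result` takes the values: [] → [0] → [0, 1] → [0, 1, 4] → [0, 1, 4, 9] → [0, 1, 4, 9, 16] → [0, 1, 4, 9, 16, 25] → [0, 1, 4, 9, 16, 25, 36] → [0, 1, 4, 9, 16, 25, 36, 49] → [0, 1, 4, 9, 16, 25, 36, 49, 64] → [0, 1, 4, 9, 16, 25, 36, 49, 64, 81]
So `result[-1]` = 81

Answer: 81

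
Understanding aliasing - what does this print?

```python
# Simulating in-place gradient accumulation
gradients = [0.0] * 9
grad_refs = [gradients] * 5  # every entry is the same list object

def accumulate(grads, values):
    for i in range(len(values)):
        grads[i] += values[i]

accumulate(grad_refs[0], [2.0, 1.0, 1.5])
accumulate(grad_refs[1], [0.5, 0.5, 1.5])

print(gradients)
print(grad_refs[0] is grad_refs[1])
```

Key concept: gradient accumulation aliasing.
Step by step:
`gradients = [0.0] * 9` → gradients = [0.0, 0.0, 0.0, 0.0, 0.0, 0.0, 0.0, 0.0, 0.0]
`grad_refs = [gradients] * 5` → grad_refs = [[0.0, 0.0, 0.0, 0.0, 0.0, 0.0, 0.0, 0.0, 0.0], [0.0, 0.0, 0.0, 0.0, 0.0, 0.0, 0.0, 0.0, 0.0], [0.0, 0.0, 0.0, 0.0, 0.0, 0.0, 0.0, 0.0, 0.0], [0.0, 0.0, 0.0, 0.0, 0.0, 0.0, 0.0, 0.0, 0.0], [0.0, 0.0, 0.0, 0.0, 0.0, 0.0, 0.0, 0.0, 0.0]]
`accumulate(grad_refs[0], [2.0, 1.0, 1.5])` → gradients = [2.0, 1.0, 1.5, 0.0, 0.0, 0.0, 0.0, 0.0, 0.0]; grad_refs = [[2.0, 1.0, 1.5, 0.0, 0.0, 0.0, 0.0, 0.0, 0.0], [2.0, 1.0, 1.5, 0.0, 0.0, 0.0, 0.0, 0.0, 0.0], [2.0, 1.0, 1.5, 0.0, 0.0, 0.0, 0.0, 0.0, 0.0], [2.0, 1.0, 1.5, 0.0, 0.0, 0.0, 0.0, 0.0, 0.0], [2.0, 1.0, 1.5, 0.0, 0.0, 0.0, 0.0, 0.0, 0.0]]
`accumulate(grad_refs[1], [0.5, 0.5, 1.5])` → gradients = [2.5, 1.5, 3.0, 0.0, 0.0, 0.0, 0.0, 0.0, 0.0]; grad_refs = [[2.5, 1.5, 3.0, 0.0, 0.0, 0.0, 0.0, 0.0, 0.0], [2.5, 1.5, 3.0, 0.0, 0.0, 0.0, 0.0, 0.0, 0.0], [2.5, 1.5, 3.0, 0.0, 0.0, 0.0, 0.0, 0.0, 0.0], [2.5, 1.5, 3.0, 0.0, 0.0, 0.0, 0.0, 0.0, 0.0], [2.5, 1.5, 3.0, 0.0, 0.0, 0.0, 0.0, 0.0, 0.0]]
`print(gradients)` → prints [2.5, 1.5, 3.0, 0.0, 0.0, 0.0, 0.0, 0.0, 0.0]
`print(grad_refs[0] is grad_refs[1])` → prints True

Answer:
[2.5, 1.5, 3.0, 0.0, 0.0, 0.0, 0.0, 0.0, 0.0]
True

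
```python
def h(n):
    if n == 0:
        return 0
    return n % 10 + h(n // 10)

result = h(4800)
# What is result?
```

Sum of digits of 4800: 0 + 0 + 8 + 4 = 12

Answer: 12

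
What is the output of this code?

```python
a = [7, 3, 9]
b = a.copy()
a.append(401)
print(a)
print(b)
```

Key concept: list.copy() creates independent copy.
Step by step:
`a = [7, 3, 9]` → a = [7, 3, 9]
`b = a.copy()` → b = [7, 3, 9]
`a.append(401)` → a = [7, 3, 9, 401]
`print(a)` → prints [7, 3, 9, 401]
`print(b)` → prints [7, 3, 9]

Answer:
[7, 3, 9, 401]
[7, 3, 9]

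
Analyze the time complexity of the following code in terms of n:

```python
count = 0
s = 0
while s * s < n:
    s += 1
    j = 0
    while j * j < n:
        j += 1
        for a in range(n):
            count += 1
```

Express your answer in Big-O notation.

Each loop level contributes: √n × √n × n. Multiplying the contributions gives O(n^2).

Answer: O(n^2)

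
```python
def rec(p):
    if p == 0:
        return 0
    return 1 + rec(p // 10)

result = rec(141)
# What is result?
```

Count of digits of 141: 3

Answer: 3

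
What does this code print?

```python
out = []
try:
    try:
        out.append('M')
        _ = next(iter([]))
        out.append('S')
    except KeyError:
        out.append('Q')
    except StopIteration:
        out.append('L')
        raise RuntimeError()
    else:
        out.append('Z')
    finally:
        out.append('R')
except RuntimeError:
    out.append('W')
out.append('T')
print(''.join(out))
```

Execution trace: 'M' (inner try body) → 'L' (inner except StopIteration) → 'R' (inner finally) → 'W' (outer except RuntimeError) → 'T' (after the try/except). Output: MLRWT

Answer: MLRWT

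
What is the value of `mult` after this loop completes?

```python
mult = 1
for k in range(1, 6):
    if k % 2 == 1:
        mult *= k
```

Product of odd numbers 1 to 5
`mult` takes the values: 1 → 3 → 15

Answer: 15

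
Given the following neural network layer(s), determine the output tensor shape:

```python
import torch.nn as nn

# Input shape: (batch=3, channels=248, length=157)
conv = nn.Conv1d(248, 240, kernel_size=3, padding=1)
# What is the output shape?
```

Input: (3, 248, 157) -> Output: (3, 240, 157)

Answer: (3, 240, 157)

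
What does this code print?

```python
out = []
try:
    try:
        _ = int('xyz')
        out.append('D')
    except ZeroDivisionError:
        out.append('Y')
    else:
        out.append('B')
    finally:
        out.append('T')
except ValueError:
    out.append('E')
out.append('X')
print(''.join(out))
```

Execution trace: 'T' (finally) → 'E' (outer except ValueError) → 'X' (after the try/except). Output: TEX

Answer: TEX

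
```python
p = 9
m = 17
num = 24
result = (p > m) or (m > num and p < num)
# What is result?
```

Trace:
`p = 9` → p = 9
`m = 17` → m = 17
`num = 24` → num = 24
`result = (p > m) or (m > num and p < num)` → result = False
So result = False

Answer: False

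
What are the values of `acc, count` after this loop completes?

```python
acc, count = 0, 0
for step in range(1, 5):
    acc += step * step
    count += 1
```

Sum of squares and count
`acc, count` takes the values: (0, 0) → (1, 0) → (1, 1) → (5, 1) → (5, 2) → (14, 2) → (14, 3) → (30, 3) → (30, 4)

Answer: 30, 4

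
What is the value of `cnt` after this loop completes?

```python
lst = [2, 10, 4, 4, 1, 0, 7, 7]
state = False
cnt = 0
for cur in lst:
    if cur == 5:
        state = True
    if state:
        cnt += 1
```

Count elements after first 5 in [2, 10, 4, 4, 1, 0, 7, 7]
`cnt` takes the values: 0

Answer: 0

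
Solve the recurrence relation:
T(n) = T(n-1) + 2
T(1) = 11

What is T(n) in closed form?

Unrolling: T(n) = T(1) + 2·(n-1) = 11 + 2(n-1) = 2n + 9.

Answer: T(n) = 2n + 9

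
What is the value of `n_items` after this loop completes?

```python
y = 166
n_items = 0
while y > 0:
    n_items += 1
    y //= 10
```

Count digits by repeated division by 10
`n_items` takes the values: 0 → 1 → 2 → 3

Answer: 3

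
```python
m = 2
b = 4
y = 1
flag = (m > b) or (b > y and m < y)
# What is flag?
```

Trace:
`m = 2` → m = 2
`b = 4` → b = 4
`y = 1` → y = 1
`flag = (m > b) or (b > y and m < y)` → flag = False
So flag = False

Answer: False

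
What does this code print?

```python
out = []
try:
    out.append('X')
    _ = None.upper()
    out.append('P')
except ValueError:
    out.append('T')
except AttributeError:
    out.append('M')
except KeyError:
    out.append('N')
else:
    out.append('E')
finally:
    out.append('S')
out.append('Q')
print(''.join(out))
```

Execution trace: 'X' (try body) → 'M' (except AttributeError) → 'S' (finally) → 'Q' (after the try/except). Output: XMSQ

Answer: XMSQ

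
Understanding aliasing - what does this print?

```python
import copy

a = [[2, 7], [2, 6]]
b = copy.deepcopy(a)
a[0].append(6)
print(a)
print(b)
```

Key concept: deep copy is fully independent.
Step by step:
`a = [[2, 7], [2, 6]]` → a = [[2, 7], [2, 6]]
`b = copy.deepcopy(a)` → b = [[2, 7], [2, 6]]
`a[0].append(6)` → a = [[2, 7, 6], [2, 6]]
`print(a)` → prints [[2, 7, 6], [2, 6]]
`print(b)` → prints [[2, 7], [2, 6]]

Answer:
[[2, 7, 6], [2, 6]]
[[2, 7], [2, 6]]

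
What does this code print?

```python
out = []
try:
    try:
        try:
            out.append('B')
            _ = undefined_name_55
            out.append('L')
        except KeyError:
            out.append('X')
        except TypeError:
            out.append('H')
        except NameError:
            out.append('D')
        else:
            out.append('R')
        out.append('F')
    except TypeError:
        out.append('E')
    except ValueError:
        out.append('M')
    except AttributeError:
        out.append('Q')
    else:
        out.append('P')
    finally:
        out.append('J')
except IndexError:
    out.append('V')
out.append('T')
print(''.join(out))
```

Execution trace: 'B' (inner try body) → 'D' (inner except NameError) → 'F' (try body, no exception) → 'P' (else) → 'J' (finally) → 'T' (after the try/except). Output: BDFPJT

Answer: BDFPJT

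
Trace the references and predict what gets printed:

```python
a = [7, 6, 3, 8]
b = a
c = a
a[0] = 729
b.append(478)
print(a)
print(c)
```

Key concept: multiple aliases.
Step by step:
`a = [7, 6, 3, 8]` → a = [7, 6, 3, 8]
`b = a` → b = [7, 6, 3, 8] (same object as a)
`c = a` → c = [7, 6, 3, 8] (same object as a, b)
`a[0] = 729` → a = [729, 6, 3, 8] (same object as b, c); b = [729, 6, 3, 8] (same object as a, c); c = [729, 6, 3, 8] (same object as a, b)
`b.append(478)` → a = [729, 6, 3, 8, 478] (same object as b, c); b = [729, 6, 3, 8, 478] (same object as a, c); c = [729, 6, 3, 8, 478] (same object as a, b)
`print(a)` → prints [729, 6, 3, 8, 478]
`print(c)` → prints [729, 6, 3, 8, 478]

Answer:
[729, 6, 3, 8, 478]
[729, 6, 3, 8, 478]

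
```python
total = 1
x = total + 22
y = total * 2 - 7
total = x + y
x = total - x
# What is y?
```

Trace:
`total = 1` → total = 1
`x = total + 22` → x = 23
`y = total * 2 - 7` → y = -5
`total = x + y` → total = 18
`x = total - x` → x = -5
So y = -5

Answer: -5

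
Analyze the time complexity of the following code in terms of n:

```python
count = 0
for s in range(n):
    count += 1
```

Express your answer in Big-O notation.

Each loop level contributes: n. Multiplying the contributions gives O(n).

Answer: O(n)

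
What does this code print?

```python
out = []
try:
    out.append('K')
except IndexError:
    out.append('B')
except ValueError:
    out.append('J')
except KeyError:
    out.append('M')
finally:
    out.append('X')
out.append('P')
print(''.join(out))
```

Execution trace: 'K' (try body, no exception) → 'X' (finally) → 'P' (after the try/except). Output: KXP

Answer: KXP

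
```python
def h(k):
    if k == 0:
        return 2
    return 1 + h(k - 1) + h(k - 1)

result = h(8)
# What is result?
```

h(k) = 1 + 2·h(k-1), h(0)=2. Closed form: (2+1)·2^8 - 1 = 767.

Answer: 767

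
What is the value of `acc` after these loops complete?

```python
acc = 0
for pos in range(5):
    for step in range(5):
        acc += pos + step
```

Sum of all pos+step for pos,step in 5x5
`acc` takes the values: 0 → 1 → 3 → 6 → 10 → 11 → 13 → 16 → 20 → 25 → 27 → 30 → 34 → 39 → 45 → 48 → 52 → 57 → 63 → 70 → 74 → 79 → 85 → 92 → 100

Answer: 100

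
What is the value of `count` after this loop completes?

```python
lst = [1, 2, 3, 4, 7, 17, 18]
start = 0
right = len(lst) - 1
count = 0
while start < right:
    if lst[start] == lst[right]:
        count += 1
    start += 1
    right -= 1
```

Count matching pairs from ends
`count` takes the values: 0

Answer: 0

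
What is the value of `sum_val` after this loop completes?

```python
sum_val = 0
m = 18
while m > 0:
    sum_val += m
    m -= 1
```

Sum 18 down to 1
`sum_val` takes the values: 0 → 18 → 35 → 51 → 66 → 80 → 93 → 105 → 116 → 126 → 135 → 143 → 150 → 156 → 161 → 165 → 168 → 170 → 171

Answer: 171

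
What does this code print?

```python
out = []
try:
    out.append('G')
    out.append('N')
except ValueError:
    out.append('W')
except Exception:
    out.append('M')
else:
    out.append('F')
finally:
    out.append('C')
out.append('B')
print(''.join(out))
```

Execution trace: 'G' (try body) → 'N' (try body, no exception) → 'F' (else) → 'C' (finally) → 'B' (after the try/except). Output: GNFCB

Answer: GNFCB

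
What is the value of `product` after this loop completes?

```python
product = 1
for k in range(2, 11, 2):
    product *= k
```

Product of even numbers 2 to 10
`product` takes the values: 1 → 2 → 8 → 48 → 384 → 3840

Answer: 3840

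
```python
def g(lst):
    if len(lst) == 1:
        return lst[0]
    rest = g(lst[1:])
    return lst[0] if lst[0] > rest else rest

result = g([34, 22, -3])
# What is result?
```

Recursive max over [34, 22, -3] = 34

Answer: 34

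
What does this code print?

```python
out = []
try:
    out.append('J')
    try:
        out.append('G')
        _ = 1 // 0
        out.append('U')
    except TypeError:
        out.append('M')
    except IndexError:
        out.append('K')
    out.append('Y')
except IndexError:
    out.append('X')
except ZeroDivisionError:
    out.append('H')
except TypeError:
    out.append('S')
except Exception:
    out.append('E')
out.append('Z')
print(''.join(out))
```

Execution trace: 'J' (try body) → 'G' (inner try body) → 'H' (except ZeroDivisionError) → 'Z' (after the try/except). Output: JGHZ

Answer: JGHZ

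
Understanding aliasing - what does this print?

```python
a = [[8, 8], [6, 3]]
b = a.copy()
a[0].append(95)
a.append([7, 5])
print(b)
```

Key concept: shallow copy with nested lists.
Step by step:
`a = [[8, 8], [6, 3]]` → a = [[8, 8], [6, 3]]
`b = a.copy()` → b = [[8, 8], [6, 3]]
`a[0].append(95)` → a = [[8, 8, 95], [6, 3]]; b = [[8, 8, 95], [6, 3]]
`a.append([7, 5])` → a = [[8, 8, 95], [6, 3], [7, 5]]
`print(b)` → prints [[8, 8, 95], [6, 3]]

Answer: [[8, 8, 95], [6, 3]]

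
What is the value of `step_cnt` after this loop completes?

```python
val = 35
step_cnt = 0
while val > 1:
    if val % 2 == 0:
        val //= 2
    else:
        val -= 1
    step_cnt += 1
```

Steps to reduce 35 to 1
`step_cnt` takes the values: 0 → 1 → 2 → 3 → 4 → 5 → 6 → 7

Answer: 7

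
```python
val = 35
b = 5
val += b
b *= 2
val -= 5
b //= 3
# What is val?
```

Trace:
`val = 35` → val = 35
`b = 5` → b = 5
`val += b` → val = 40
`b *= 2` → b = 10
`val -= 5` → val = 35
`b //= 3` → b = 3
So val = 35

Answer: 35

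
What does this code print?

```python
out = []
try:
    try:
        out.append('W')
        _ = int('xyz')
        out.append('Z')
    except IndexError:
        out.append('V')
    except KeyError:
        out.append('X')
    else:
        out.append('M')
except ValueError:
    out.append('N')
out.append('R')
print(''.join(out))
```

Execution trace: 'W' (try body) → 'N' (outer except ValueError) → 'R' (after the try/except). Output: WNR

Answer: WNR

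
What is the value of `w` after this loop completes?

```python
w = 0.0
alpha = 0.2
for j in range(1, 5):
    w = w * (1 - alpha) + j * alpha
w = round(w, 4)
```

Moving average with lr=0.2
`w` takes the values: 0.0 → 0.2 → 0.56 → 1.048 → 1.6384

Answer: 1.6384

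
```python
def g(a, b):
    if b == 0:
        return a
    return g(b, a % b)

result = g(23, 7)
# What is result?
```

g(23, 7) -> g(7, 2) -> g(2, 1) -> g(1, 0) -> 1

Answer: 1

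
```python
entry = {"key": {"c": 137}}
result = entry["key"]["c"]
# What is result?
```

Trace:
`entry = {"key": {"c": 137}}` → entry = {'key': {'c': 137}}
`result = entry["key"]["c"]` → result = 137
So result = 137

Answer: 137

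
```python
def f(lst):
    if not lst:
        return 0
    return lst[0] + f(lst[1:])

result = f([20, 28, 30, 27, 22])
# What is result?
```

20 + 28 + 30 + 27 + 22 + 0 = 127

Answer: 127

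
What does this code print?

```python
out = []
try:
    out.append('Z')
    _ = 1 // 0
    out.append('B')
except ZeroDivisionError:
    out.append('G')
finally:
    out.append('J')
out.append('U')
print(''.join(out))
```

Execution trace: 'Z' (try body) → 'G' (except ZeroDivisionError) → 'J' (finally) → 'U' (after the try/except). Output: ZGJU

Answer: ZGJU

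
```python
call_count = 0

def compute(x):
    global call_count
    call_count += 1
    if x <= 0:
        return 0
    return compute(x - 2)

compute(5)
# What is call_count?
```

Linear recursion stepping by 2: 4 calls from x=5 down to ≤0.

Answer: 4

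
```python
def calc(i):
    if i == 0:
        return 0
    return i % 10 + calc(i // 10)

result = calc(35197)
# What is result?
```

Sum of digits of 35197: 7 + 9 + 1 + 5 + 3 = 25

Answer: 25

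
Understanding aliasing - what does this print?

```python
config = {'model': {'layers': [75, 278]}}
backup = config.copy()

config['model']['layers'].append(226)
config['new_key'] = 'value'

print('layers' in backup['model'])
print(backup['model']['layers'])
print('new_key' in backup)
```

Key concept: shallow copy gotcha with nested dict.
Step by step:
`config = {'model': {'layers': [75, 278]}}` → config = {'model': {'layers': [75, 278]}}
`backup = config.copy()` → backup = {'model': {'layers': [75, 278]}}
`config['model']['layers'].append(226)` → config = {'model': {'layers': [75, 278, 226]}}; backup = {'model': {'layers': [75, 278, 226]}}
`config['new_key'] = 'value'` → config = {'model': {'layers': [75, 278, 226]}, 'new_key': 'value'}
`print('layers' in backup['model'])` → prints True
`print(backup['model']['layers'])` → prints [75, 278, 226]
`print('new_key' in backup)` → prints False

Answer:
True
[75, 278, 226]
False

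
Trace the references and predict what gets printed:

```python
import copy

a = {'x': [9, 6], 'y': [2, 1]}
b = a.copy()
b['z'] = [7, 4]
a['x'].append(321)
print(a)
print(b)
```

Key concept: shallow copy of dict with mutable values.
Step by step:
`a = {'x': [9, 6], 'y': [2, 1]}` → a = {'x': [9, 6], 'y': [2, 1]}
`b = a.copy()` → b = {'x': [9, 6], 'y': [2, 1]}
`b['z'] = [7, 4]` → b = {'x': [9, 6], 'y': [2, 1], 'z': [7, 4]}
`a['x'].append(321)` → a = {'x': [9, 6, 321], 'y': [2, 1]}; b = {'x': [9, 6, 321], 'y': [2, 1], 'z': [7, 4]}
`print(a)` → prints {'x': [9, 6, 321], 'y': [2, 1]}
`print(b)` → prints {'x': [9, 6, 321], 'y': [2, 1], 'z': [7, 4]}

Answer:
{'x': [9, 6, 321], 'y': [2, 1]}
{'x': [9, 6, 321], 'y': [2, 1], 'z': [7, 4]}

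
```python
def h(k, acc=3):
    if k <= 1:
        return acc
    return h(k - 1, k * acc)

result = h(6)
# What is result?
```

Accumulator trace (n, acc): (6, 3) -> (5, 18) -> (4, 90) -> (3, 360) -> (2, 1080) -> (1, 2160) -> return 2160

Answer: 2160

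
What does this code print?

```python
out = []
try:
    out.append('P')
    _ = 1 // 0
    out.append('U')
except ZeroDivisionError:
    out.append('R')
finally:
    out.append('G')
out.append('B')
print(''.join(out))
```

Execution trace: 'P' (try body) → 'R' (except ZeroDivisionError) → 'G' (finally) → 'B' (after the try/except). Output: PRGB

Answer: PRGB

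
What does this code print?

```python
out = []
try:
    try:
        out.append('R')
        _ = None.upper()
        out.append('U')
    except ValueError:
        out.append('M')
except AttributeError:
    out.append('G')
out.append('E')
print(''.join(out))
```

Execution trace: 'R' (try body) → 'G' (outer except AttributeError) → 'E' (after the try/except). Output: RGE

Answer: RGE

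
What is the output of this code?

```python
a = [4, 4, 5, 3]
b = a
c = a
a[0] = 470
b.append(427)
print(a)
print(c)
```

Key concept: multiple aliases.
Step by step:
`a = [4, 4, 5, 3]` → a = [4, 4, 5, 3]
`b = a` → b = [4, 4, 5, 3] (same object as a)
`c = a` → c = [4, 4, 5, 3] (same object as a, b)
`a[0] = 470` → a = [470, 4, 5, 3] (same object as b, c); b = [470, 4, 5, 3] (same object as a, c); c = [470, 4, 5, 3] (same object as a, b)
`b.append(427)` → a = [470, 4, 5, 3, 427] (same object as b, c); b = [470, 4, 5, 3, 427] (same object as a, c); c = [470, 4, 5, 3, 427] (same object as a, b)
`print(a)` → prints [470, 4, 5, 3, 427]
`print(c)` → prints [470, 4, 5, 3, 427]

Answer:
[470, 4, 5, 3, 427]
[470, 4, 5, 3, 427]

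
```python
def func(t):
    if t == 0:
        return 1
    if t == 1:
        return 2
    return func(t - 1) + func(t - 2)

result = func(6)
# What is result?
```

Build up from base cases: func(0)=1, func(1)=2, func(2)=3, func(3)=5, func(4)=8, func(5)=13, func(6)=21

Answer: 21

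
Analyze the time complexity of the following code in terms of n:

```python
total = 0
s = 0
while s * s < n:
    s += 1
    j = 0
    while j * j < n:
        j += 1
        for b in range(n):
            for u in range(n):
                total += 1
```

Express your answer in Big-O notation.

Each loop level contributes: √n × √n × n × n. Multiplying the contributions gives O(n^3).

Answer: O(n^3)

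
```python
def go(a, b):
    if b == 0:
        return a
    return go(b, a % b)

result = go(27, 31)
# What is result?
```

go(27, 31) -> go(31, 27) -> go(27, 4) -> go(4, 3) -> go(3, 1) -> go(1, 0) -> 1

Answer: 1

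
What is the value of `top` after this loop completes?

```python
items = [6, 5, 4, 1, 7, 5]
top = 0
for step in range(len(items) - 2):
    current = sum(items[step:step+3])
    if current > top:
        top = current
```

Max sum of 3-element window in [6, 5, 4, 1, 7, 5]
`top` takes the values: 0 → 15

Answer: 15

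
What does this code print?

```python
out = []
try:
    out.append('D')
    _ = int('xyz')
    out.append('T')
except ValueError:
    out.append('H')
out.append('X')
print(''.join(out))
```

Execution trace: 'D' (try body) → 'H' (except ValueError) → 'X' (after the try/except). Output: DHX

Answer: DHX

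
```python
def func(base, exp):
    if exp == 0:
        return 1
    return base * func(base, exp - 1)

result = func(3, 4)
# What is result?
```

func(3, 4) = 3 * 3 * 3 * 3 = 81

Answer: 81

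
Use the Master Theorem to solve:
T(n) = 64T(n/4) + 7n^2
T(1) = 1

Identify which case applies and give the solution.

a=64, b=4, f(n)=7n^2. log_4(64) = 3. Since c=2 < 3, Case 1 applies: T(n) = Θ(n^log_b(a)) = O(n^3).

Answer: O(n^3) - Case 1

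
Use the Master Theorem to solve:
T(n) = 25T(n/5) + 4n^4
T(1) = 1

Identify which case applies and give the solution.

a=25, b=5, f(n)=4n^4. log_5(25) = 2. Since c=4 > 2 and the regularity condition holds (25(n/5)^4 = (25/5^4)n^4 with 25/5^4 < 1), Case 3 applies: T(n) = Θ(f(n)) = O(n^4).

Answer: O(n^4) - Case 3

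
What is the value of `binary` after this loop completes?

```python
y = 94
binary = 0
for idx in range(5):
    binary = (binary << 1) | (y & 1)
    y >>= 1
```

Reverse lowest 5 bits of 94
`binary` takes the values: 0 → 1 → 3 → 7 → 15

Answer: 15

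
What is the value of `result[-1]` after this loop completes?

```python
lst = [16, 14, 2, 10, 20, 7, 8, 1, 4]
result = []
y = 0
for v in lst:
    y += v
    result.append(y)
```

Cumulative sum ends at 82
`result` takes the values: [] → [16] → [16, 30] → [16, 30, 32] → [16, 30, 32, 42] → [16, 30, 32, 42, 62] → [16, 30, 32, 42, 62, 69] → [16, 30, 32, 42, 62, 69, 77] → [16, 30, 32, 42, 62, 69, 77, 78] → [16, 30, 32, 42, 62, 69, 77, 78, 82]
So `result[-1]` = 82

Answer: 82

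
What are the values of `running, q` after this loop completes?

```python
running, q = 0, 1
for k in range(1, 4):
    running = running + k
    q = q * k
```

Sum and factorial of 1 to 3
`running, q` takes the values: (0, 1) → (1, 1) → (3, 1) → (3, 2) → (6, 2) → (6, 6)

Answer: 6, 6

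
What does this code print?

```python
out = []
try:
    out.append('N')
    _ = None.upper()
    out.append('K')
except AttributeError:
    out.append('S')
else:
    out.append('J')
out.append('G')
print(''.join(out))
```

Execution trace: 'N' (try body) → 'S' (except AttributeError) → 'G' (after the try/except). Output: NSG

Answer: NSG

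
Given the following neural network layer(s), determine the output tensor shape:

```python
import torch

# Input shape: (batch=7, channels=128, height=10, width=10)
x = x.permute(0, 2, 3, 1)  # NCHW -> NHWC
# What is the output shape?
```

Input: (7, 128, 10, 10) -> Output: (7, 10, 10, 128)

Answer: (7, 10, 10, 128)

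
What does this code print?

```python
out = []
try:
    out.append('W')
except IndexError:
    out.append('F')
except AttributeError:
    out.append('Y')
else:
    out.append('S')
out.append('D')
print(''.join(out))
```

Execution trace: 'W' (try body, no exception) → 'S' (else) → 'D' (after the try/except). Output: WSD

Answer: WSD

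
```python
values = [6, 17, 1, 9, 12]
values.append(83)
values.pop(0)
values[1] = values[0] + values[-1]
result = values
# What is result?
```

Trace:
`values = [6, 17, 1, 9, 12]` → values = [6, 17, 1, 9, 12]
`values.append(83)` → values = [6, 17, 1, 9, 12, 83]
`values.pop(0)` → values = [17, 1, 9, 12, 83]
`values[1] = values[0] + values[-1]` → values = [17, 100, 9, 12, 83]
`result = values` → result = [17, 100, 9, 12, 83]
So result = [17, 100, 9, 12, 83]

Answer: [17, 100, 9, 12, 83]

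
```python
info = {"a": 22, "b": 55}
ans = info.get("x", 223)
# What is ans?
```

Trace:
`info = {"a": 22, "b": 55}` → info = {'a': 22, 'b': 55}
`ans = info.get("x", 223)` → ans = 223
So ans = 223

Answer: 223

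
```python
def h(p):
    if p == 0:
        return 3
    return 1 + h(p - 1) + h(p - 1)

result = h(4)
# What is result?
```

h(p) = 1 + 2·h(p-1), h(0)=3. Closed form: (3+1)·2^4 - 1 = 63.

Answer: 63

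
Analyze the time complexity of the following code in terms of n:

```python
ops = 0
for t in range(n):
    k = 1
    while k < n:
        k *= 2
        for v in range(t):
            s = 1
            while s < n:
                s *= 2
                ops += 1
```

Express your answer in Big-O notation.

Each loop level contributes: n × log n × n × log n. Multiplying the contributions gives O(n^2 log² n).

Answer: O(n^2 log² n)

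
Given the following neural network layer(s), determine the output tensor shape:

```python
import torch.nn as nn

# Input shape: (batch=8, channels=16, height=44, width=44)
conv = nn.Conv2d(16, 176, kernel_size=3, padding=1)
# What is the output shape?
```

Input: (8, 16, 44, 44) -> Output: (8, 176, 44, 44)

Answer: (8, 176, 44, 44)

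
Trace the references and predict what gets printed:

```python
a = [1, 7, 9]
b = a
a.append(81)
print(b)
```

Key concept: basic list aliasing.
Step by step:
`a = [1, 7, 9]` → a = [1, 7, 9]
`b = a` → b = [1, 7, 9] (same object as a)
`a.append(81)` → a = [1, 7, 9, 81] (same object as b); b = [1, 7, 9, 81] (same object as a)
`print(b)` → prints [1, 7, 9, 81]

Answer: [1, 7, 9, 81]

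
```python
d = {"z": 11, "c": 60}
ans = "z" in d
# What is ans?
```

Trace:
`d = {"z": 11, "c": 60}` → d = {'z': 11, 'c': 60}
`ans = "z" in d` → ans = True
So ans = True

Answer: True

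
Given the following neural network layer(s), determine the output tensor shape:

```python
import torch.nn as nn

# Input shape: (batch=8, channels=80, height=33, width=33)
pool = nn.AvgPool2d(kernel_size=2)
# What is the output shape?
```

Input: (8, 80, 33, 33) -> Output: (8, 80, 16, 16)

Answer: (8, 80, 16, 16)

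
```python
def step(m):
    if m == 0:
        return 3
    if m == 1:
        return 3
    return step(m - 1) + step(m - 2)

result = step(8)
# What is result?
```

Build up from base cases: step(0)=3, step(1)=3, step(2)=6, step(3)=9, step(4)=15, step(5)=24, step(6)=39, ..., step(8)=102

Answer: 102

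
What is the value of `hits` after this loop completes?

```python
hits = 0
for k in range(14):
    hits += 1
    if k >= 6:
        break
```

Loop breaks when k reaches 6, hits is 7
`hits` takes the values: 0 → 1 → 2 → 3 → 4 → 5 → 6 → 7

Answer: 7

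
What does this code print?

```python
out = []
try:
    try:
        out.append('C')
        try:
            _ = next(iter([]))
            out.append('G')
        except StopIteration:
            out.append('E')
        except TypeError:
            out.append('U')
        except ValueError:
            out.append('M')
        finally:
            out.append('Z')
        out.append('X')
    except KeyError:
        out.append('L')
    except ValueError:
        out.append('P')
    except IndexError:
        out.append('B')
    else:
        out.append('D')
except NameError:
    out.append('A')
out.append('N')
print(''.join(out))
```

Execution trace: 'C' (try body) → 'E' (inner except StopIteration) → 'Z' (inner finally) → 'X' (try body, no exception) → 'D' (else) → 'N' (after the try/except). Output: CEZXDN

Answer: CEZXDN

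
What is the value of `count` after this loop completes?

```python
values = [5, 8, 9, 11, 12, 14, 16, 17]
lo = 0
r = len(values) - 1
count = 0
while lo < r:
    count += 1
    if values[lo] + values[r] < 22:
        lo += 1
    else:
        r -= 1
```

Steps to find pair summing to 22
`count` takes the values: 0 → 1 → 2 → 3 → 4 → 5 → 6 → 7

Answer: 7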